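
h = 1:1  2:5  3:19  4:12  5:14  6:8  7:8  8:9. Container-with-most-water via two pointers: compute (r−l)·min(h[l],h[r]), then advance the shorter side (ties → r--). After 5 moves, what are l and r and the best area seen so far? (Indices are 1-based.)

[1,8] min(1,9)*7=7 best=7 * → l++
[2,8] min(5,9)*6=30 best=30 * → l++
[3,8] min(19,9)*5=45 best=45 * → r--
[3,7] min(19,8)*4=32 best=45 → r--
[3,6] min(19,8)*3=24 best=45 → r--

l=3, r=5, best area=45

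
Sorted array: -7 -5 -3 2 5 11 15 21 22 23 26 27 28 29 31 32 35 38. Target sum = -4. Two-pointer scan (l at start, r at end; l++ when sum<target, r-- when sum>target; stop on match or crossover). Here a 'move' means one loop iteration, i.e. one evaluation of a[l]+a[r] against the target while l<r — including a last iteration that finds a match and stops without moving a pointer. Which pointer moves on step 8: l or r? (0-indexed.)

r

[0,17] -7+38=31 >-4 → r--
[0,16] -7+35=28 >-4 → r--
[0,15] -7+32=25 >-4 → r--
[0,14] -7+31=24 >-4 → r--
[0,13] -7+29=22 >-4 → r--
[0,12] -7+28=21 >-4 → r--
[0,11] -7+27=20 >-4 → r--
[0,10] -7+26=19 >-4 → r--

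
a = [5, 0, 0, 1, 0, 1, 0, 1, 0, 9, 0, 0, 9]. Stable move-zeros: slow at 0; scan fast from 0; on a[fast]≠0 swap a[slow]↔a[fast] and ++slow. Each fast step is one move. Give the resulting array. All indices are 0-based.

(s=0,f=0) a[fast]=5≠0 swap→a[0]=5 → slow++,fast++
(s=1,f=1) a[fast]=0 → fast++
(s=1,f=2) a[fast]=0 → fast++
(s=1,f=3) a[fast]=1≠0 swap→a[1]=1 → slow++,fast++
(s=2,f=4) a[fast]=0 → fast++
(s=2,f=5) a[fast]=1≠0 swap→a[2]=1 → slow++,fast++
(s=3,f=6) a[fast]=0 → fast++
(s=3,f=7) a[fast]=1≠0 swap→a[3]=1 → slow++,fast++
(s=4,f=8) a[fast]=0 → fast++
(s=4,f=9) a[fast]=9≠0 swap→a[4]=9 → slow++,fast++
(s=5,f=10) a[fast]=0 → fast++
(s=5,f=11) a[fast]=0 → fast++
(s=5,f=12) a[fast]=9≠0 swap→a[5]=9 → slow++,fast++

[5, 1, 1, 1, 9, 9, 0, 0, 0, 0, 0, 0, 0]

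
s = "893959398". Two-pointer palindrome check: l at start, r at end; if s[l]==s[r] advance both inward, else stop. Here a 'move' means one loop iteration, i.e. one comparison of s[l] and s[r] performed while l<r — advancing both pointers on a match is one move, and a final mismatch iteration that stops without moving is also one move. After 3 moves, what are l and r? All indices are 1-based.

l=4, r=6

l=1 r=9: '8'=='8', l++,r--
l=2 r=8: '9'=='9', l++,r--
l=3 r=7: '3'=='3', l++,r--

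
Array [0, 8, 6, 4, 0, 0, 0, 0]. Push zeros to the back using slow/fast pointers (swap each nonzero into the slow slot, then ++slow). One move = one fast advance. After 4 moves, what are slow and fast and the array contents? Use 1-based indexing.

slow=1 fast=1: a[fast]=0, fast++
slow=1 fast=2: a[fast]=8≠0 swap→a[1]=8, slow++,fast++
slow=2 fast=3: a[fast]=6≠0 swap→a[2]=6, slow++,fast++
slow=3 fast=4: a[fast]=4≠0 swap→a[3]=4, slow++,fast++

slow=4, fast=5, a=[8, 6, 4, 0, 0, 0, 0, 0]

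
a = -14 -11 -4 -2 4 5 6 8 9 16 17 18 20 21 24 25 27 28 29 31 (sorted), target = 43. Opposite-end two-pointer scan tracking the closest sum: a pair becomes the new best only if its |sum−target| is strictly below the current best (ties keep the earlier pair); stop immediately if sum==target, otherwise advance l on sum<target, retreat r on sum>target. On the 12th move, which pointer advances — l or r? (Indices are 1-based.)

r

l=1 r=20: -14+31=17 d=26 *, l++
l=2 r=20: -11+31=20 d=23 *, l++
l=3 r=20: -4+31=27 d=16 *, l++
l=4 r=20: -2+31=29 d=14 *, l++
l=5 r=20: 4+31=35 d=8 *, l++
l=6 r=20: 5+31=36 d=7 *, l++
l=7 r=20: 6+31=37 d=6 *, l++
l=8 r=20: 8+31=39 d=4 *, l++
l=9 r=20: 9+31=40 d=3 *, l++
l=10 r=20: 16+31=47 d=4, r--
l=10 r=19: 16+29=45 d=2 *, r--
l=10 r=18: 16+28=44 d=1 *, r--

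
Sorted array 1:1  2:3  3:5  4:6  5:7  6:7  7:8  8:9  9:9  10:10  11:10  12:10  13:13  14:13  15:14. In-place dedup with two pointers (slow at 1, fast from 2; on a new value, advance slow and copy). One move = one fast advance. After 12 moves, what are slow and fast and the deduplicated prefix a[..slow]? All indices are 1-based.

slow=9, fast=14, prefix=[1, 3, 5, 6, 7, 8, 9, 10, 13]

(s=1,f=2) a[fast]=3≠a[slow]=1 write a[2]=3 → slow++,fast++
(s=2,f=3) a[fast]=5≠a[slow]=3 write a[3]=5 → slow++,fast++
(s=3,f=4) a[fast]=6≠a[slow]=5 write a[4]=6 → slow++,fast++
(s=4,f=5) a[fast]=7≠a[slow]=6 write a[5]=7 → slow++,fast++
(s=5,f=6) a[fast]=7=a[slow] dup → fast++
(s=5,f=7) a[fast]=8≠a[slow]=7 write a[6]=8 → slow++,fast++
(s=6,f=8) a[fast]=9≠a[slow]=8 write a[7]=9 → slow++,fast++
(s=7,f=9) a[fast]=9=a[slow] dup → fast++
(s=7,f=10) a[fast]=10≠a[slow]=9 write a[8]=10 → slow++,fast++
(s=8,f=11) a[fast]=10=a[slow] dup → fast++
(s=8,f=12) a[fast]=10=a[slow] dup → fast++
(s=8,f=13) a[fast]=13≠a[slow]=10 write a[9]=13 → slow++,fast++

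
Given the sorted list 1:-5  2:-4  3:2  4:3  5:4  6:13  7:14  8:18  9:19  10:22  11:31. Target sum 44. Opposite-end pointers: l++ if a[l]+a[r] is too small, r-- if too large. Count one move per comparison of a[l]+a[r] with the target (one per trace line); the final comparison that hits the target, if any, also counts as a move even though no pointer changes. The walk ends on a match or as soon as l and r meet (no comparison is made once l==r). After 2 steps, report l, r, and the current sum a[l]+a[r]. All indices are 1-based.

[1,11] -5+31=26 <44 → l++
[2,11] -4+31=27 <44 → l++

l=3, r=11, sum=33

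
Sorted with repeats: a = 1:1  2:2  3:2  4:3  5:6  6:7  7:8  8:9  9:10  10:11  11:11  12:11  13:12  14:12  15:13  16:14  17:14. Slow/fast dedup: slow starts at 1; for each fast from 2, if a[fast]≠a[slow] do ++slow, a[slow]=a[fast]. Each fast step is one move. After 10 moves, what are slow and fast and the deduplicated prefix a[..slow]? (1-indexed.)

slow=1 fast=2: a[fast]=2≠a[slow]=1 write a[2]=2, slow++,fast++
slow=2 fast=3: a[fast]=2=a[slow] dup, fast++
slow=2 fast=4: a[fast]=3≠a[slow]=2 write a[3]=3, slow++,fast++
slow=3 fast=5: a[fast]=6≠a[slow]=3 write a[4]=6, slow++,fast++
slow=4 fast=6: a[fast]=7≠a[slow]=6 write a[5]=7, slow++,fast++
slow=5 fast=7: a[fast]=8≠a[slow]=7 write a[6]=8, slow++,fast++
slow=6 fast=8: a[fast]=9≠a[slow]=8 write a[7]=9, slow++,fast++
slow=7 fast=9: a[fast]=10≠a[slow]=9 write a[8]=10, slow++,fast++
slow=8 fast=10: a[fast]=11≠a[slow]=10 write a[9]=11, slow++,fast++
slow=9 fast=11: a[fast]=11=a[slow] dup, fast++

slow=9, fast=12, prefix=[1, 2, 3, 6, 7, 8, 9, 10, 11]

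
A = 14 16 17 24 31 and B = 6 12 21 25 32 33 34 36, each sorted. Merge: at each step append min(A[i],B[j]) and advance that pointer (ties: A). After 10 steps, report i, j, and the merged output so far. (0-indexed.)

i=5, j=5, merged so far=[6, 12, 14, 16, 17, 21, 24, 25, 31, 32]

[i=0,j=0] A[i]=14>B[j]=6 take 6 → j++
[i=0,j=1] A[i]=14>B[j]=12 take 12 → j++
[i=0,j=2] A[i]=14<=B[j]=21 take 14 → i++
[i=1,j=2] A[i]=16<=B[j]=21 take 16 → i++
[i=2,j=2] A[i]=17<=B[j]=21 take 17 → i++
[i=3,j=2] A[i]=24>B[j]=21 take 21 → j++
[i=3,j=3] A[i]=24<=B[j]=25 take 24 → i++
[i=4,j=3] A[i]=31>B[j]=25 take 25 → j++
[i=4,j=4] A[i]=31<=B[j]=32 take 31 → i++
[i=5,j=4] A done, take B[j]=32 → j++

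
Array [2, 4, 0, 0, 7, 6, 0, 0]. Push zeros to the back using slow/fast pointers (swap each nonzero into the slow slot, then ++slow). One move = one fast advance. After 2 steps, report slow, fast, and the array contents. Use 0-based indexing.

slow=2, fast=2, a=[2, 4, 0, 0, 7, 6, 0, 0]

(s=0,f=0) a[fast]=2≠0 swap→a[0]=2 → slow++,fast++
(s=1,f=1) a[fast]=4≠0 swap→a[1]=4 → slow++,fast++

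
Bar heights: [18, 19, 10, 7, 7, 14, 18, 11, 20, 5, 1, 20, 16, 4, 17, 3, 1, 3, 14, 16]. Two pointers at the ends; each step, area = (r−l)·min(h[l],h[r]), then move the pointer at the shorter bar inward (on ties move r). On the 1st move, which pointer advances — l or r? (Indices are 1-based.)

r

[1,20] min(18,16)*19=304 best=304 * → r--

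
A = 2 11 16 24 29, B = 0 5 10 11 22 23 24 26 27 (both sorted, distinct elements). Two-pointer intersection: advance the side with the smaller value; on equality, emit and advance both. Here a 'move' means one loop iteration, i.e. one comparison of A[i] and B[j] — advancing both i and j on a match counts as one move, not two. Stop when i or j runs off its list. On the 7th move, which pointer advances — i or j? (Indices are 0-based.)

j

i=0 j=0: 2>0, j++
i=0 j=1: 2<5, i++
i=1 j=1: 11>5, j++
i=1 j=2: 11>10, j++
i=1 j=3: 11==11 emit, i++,j++
i=2 j=4: 16<22, i++
i=3 j=4: 24>22, j++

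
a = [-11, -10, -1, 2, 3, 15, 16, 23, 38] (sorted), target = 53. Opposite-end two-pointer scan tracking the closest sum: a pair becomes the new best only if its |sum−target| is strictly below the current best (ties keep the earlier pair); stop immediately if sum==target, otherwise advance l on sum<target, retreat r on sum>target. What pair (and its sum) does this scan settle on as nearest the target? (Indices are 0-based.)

pair (15, 38) with sum 53 (|Δ|=0)

[0,8] -11+38=27 d=26 * → l++
[1,8] -10+38=28 d=25 * → l++
[2,8] -1+38=37 d=16 * → l++
[3,8] 2+38=40 d=13 * → l++
[4,8] 3+38=41 d=12 * → l++
[5,8] 15+38=53 d=0 * → stop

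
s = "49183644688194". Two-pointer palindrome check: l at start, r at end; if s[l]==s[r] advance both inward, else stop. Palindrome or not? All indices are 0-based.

[0,13] '4'=='4' → l++,r--
[1,12] '9'=='9' → l++,r--
[2,11] '1'=='1' → l++,r--
[3,10] '8'=='8' → l++,r--
[4,9] '3'!='8' → stop

not a palindrome (mismatch at 4,9)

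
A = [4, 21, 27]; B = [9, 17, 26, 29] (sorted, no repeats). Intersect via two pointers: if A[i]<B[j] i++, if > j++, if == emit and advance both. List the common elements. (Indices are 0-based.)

[i=0,j=0] 4<9 → i++
[i=1,j=0] 21>9 → j++
[i=1,j=1] 21>17 → j++
[i=1,j=2] 21<26 → i++
[i=2,j=2] 27>26 → j++
[i=2,j=3] 27<29 → i++

intersection = []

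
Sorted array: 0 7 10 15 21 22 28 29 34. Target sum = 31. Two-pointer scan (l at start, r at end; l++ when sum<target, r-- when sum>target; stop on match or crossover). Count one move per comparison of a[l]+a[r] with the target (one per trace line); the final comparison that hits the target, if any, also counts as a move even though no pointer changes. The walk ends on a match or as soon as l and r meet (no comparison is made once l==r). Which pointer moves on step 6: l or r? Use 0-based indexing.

[0,8] 0+34=34 >31 → r--
[0,7] 0+29=29 <31 → l++
[1,7] 7+29=36 >31 → r--
[1,6] 7+28=35 >31 → r--
[1,5] 7+22=29 <31 → l++
[2,5] 10+22=32 >31 → r--

r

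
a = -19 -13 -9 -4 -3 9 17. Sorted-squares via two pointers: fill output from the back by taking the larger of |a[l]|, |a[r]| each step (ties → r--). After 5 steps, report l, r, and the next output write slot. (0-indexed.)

l=0 r=6: |-19|>|17| out[6]=361, l++
l=1 r=6: |-13|<=|17| out[5]=289, r--
l=1 r=5: |-13|>|9| out[4]=169, l++
l=2 r=5: |-9|<=|9| out[3]=81, r--
l=2 r=4: |-9|>|-3| out[2]=81, l++

l=3, r=4, next write slot=1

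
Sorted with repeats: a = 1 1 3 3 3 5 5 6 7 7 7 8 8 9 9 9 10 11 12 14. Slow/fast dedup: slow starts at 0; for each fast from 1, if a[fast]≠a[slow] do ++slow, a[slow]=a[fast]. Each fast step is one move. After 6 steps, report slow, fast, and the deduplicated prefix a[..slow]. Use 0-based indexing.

slow=0 fast=1: a[fast]=1=a[slow] dup, fast++
slow=0 fast=2: a[fast]=3≠a[slow]=1 write a[1]=3, slow++,fast++
slow=1 fast=3: a[fast]=3=a[slow] dup, fast++
slow=1 fast=4: a[fast]=3=a[slow] dup, fast++
slow=1 fast=5: a[fast]=5≠a[slow]=3 write a[2]=5, slow++,fast++
slow=2 fast=6: a[fast]=5=a[slow] dup, fast++

slow=2, fast=7, prefix=[1, 3, 5]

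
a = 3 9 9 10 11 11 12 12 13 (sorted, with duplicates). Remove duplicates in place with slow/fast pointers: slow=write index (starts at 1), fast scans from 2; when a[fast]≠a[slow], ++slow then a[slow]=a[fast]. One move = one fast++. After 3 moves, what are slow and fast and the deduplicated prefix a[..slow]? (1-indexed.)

slow=1 fast=2: a[fast]=9≠a[slow]=3 write a[2]=9, slow++,fast++
slow=2 fast=3: a[fast]=9=a[slow] dup, fast++
slow=2 fast=4: a[fast]=10≠a[slow]=9 write a[3]=10, slow++,fast++

slow=3, fast=5, prefix=[3, 9, 10]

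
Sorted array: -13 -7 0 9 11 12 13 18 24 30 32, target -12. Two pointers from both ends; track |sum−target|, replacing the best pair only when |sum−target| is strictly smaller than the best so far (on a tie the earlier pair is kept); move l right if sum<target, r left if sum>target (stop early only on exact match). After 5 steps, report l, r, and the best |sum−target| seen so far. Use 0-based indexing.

l=0, r=5, best |Δ|=12

l=0 r=10: -13+32=19 d=31 *, r--
l=0 r=9: -13+30=17 d=29 *, r--
l=0 r=8: -13+24=11 d=23 *, r--
l=0 r=7: -13+18=5 d=17 *, r--
l=0 r=6: -13+13=0 d=12 *, r--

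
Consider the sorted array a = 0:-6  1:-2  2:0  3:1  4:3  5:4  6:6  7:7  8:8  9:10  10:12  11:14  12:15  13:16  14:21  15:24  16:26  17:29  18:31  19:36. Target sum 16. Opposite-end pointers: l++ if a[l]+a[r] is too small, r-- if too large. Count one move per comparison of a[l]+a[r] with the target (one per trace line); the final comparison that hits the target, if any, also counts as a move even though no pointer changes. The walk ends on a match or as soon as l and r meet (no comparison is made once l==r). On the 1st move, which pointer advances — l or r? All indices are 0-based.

r

l=0 r=19: -6+36=30 >16, r--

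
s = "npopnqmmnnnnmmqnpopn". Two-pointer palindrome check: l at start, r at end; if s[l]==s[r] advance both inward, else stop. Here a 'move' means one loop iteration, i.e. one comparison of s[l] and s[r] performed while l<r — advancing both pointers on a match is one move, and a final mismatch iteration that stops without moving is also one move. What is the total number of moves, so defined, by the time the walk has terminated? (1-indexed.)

10 moves

l=1 r=20: 'n'=='n', l++,r--
l=2 r=19: 'p'=='p', l++,r--
l=3 r=18: 'o'=='o', l++,r--
l=4 r=17: 'p'=='p', l++,r--
l=5 r=16: 'n'=='n', l++,r--
l=6 r=15: 'q'=='q', l++,r--
l=7 r=14: 'm'=='m', l++,r--
l=8 r=13: 'm'=='m', l++,r--
l=9 r=12: 'n'=='n', l++,r--
l=10 r=11: 'n'=='n', l++,r--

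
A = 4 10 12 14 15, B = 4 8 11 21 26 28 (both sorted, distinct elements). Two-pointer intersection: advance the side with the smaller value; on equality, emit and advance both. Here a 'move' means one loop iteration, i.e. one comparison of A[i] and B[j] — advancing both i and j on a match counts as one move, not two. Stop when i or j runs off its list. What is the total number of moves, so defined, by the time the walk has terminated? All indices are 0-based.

7 moves

[i=0,j=0] 4==4 emit → i++,j++
[i=1,j=1] 10>8 → j++
[i=1,j=2] 10<11 → i++
[i=2,j=2] 12>11 → j++
[i=2,j=3] 12<21 → i++
[i=3,j=3] 14<21 → i++
[i=4,j=3] 15<21 → i++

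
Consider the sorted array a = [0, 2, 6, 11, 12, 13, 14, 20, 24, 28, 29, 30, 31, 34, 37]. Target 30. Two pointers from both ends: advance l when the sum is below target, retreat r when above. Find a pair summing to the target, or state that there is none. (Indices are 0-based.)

[0,14] 0+37=37 >30 → r--
[0,13] 0+34=34 >30 → r--
[0,12] 0+31=31 >30 → r--
[0,11] 0+30=30 → found

(0, 30)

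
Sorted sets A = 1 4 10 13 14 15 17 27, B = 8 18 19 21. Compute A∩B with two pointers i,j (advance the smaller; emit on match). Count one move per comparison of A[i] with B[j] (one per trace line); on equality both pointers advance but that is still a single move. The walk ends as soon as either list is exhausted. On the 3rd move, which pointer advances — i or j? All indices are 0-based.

j

i=0 j=0: 1<8, i++
i=1 j=0: 4<8, i++
i=2 j=0: 10>8, j++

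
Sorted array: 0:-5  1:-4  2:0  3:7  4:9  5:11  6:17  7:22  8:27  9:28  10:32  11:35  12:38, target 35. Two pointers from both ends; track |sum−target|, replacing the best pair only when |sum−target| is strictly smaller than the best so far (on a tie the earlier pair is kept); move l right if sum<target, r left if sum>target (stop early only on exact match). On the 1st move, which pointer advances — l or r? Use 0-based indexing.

l

l=0 r=12: -5+38=33 d=2 *, l++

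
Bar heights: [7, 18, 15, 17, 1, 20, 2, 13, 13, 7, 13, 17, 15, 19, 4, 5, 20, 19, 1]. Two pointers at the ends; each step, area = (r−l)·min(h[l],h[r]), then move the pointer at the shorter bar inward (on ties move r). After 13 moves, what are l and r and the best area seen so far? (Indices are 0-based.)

l=0 r=18: min(7,1)*18=18 best=18 *, r--
l=0 r=17: min(7,19)*17=119 best=119 *, l++
l=1 r=17: min(18,19)*16=288 best=288 *, l++
l=2 r=17: min(15,19)*15=225 best=288, l++
l=3 r=17: min(17,19)*14=238 best=288, l++
l=4 r=17: min(1,19)*13=13 best=288, l++
l=5 r=17: min(20,19)*12=228 best=288, r--
l=5 r=16: min(20,20)*11=220 best=288, r--
l=5 r=15: min(20,5)*10=50 best=288, r--
l=5 r=14: min(20,4)*9=36 best=288, r--
l=5 r=13: min(20,19)*8=152 best=288, r--
l=5 r=12: min(20,15)*7=105 best=288, r--
l=5 r=11: min(20,17)*6=102 best=288, r--

l=5, r=10, best area=288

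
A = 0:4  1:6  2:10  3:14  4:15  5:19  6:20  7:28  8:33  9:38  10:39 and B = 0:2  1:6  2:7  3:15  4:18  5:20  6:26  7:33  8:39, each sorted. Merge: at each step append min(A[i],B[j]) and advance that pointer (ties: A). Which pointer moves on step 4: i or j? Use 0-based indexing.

j

i=0 j=0: A[i]=4>B[j]=2 take 2, j++
i=0 j=1: A[i]=4<=B[j]=6 take 4, i++
i=1 j=1: A[i]=6<=B[j]=6 take 6, i++
i=2 j=1: A[i]=10>B[j]=6 take 6, j++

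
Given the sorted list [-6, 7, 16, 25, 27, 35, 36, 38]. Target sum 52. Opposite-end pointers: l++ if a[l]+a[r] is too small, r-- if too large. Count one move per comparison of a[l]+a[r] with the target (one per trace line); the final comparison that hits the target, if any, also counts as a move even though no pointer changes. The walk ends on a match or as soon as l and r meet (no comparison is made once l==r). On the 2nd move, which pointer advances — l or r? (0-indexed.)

l

l=0 r=7: -6+38=32 <52, l++
l=1 r=7: 7+38=45 <52, l++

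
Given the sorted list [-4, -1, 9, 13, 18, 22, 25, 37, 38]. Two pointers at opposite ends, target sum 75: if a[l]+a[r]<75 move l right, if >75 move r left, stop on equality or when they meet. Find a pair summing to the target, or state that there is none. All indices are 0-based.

(37, 38)

l=0 r=8: -4+38=34 <75, l++
l=1 r=8: -1+38=37 <75, l++
l=2 r=8: 9+38=47 <75, l++
l=3 r=8: 13+38=51 <75, l++
l=4 r=8: 18+38=56 <75, l++
l=5 r=8: 22+38=60 <75, l++
l=6 r=8: 25+38=63 <75, l++
l=7 r=8: 37+38=75, found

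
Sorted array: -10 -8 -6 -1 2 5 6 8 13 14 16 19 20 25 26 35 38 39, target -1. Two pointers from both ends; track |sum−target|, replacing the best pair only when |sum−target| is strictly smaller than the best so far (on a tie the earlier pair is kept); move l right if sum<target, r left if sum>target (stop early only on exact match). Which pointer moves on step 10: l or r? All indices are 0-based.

l=0 r=17: -10+39=29 d=30 *, r--
l=0 r=16: -10+38=28 d=29 *, r--
l=0 r=15: -10+35=25 d=26 *, r--
l=0 r=14: -10+26=16 d=17 *, r--
l=0 r=13: -10+25=15 d=16 *, r--
l=0 r=12: -10+20=10 d=11 *, r--
l=0 r=11: -10+19=9 d=10 *, r--
l=0 r=10: -10+16=6 d=7 *, r--
l=0 r=9: -10+14=4 d=5 *, r--
l=0 r=8: -10+13=3 d=4 *, r--

r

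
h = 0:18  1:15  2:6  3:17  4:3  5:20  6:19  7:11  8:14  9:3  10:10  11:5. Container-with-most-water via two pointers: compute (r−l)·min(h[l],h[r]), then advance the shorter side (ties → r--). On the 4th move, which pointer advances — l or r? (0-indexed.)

r

l=0 r=11: min(18,5)*11=55 best=55 *, r--
l=0 r=10: min(18,10)*10=100 best=100 *, r--
l=0 r=9: min(18,3)*9=27 best=100, r--
l=0 r=8: min(18,14)*8=112 best=112 *, r--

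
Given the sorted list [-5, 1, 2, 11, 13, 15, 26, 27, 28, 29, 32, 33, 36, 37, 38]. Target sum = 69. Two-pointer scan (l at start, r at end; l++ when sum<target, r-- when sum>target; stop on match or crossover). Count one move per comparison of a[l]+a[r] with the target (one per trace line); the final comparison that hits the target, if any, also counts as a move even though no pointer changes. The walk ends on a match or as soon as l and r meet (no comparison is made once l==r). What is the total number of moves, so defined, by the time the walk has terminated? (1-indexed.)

l=1 r=15: -5+38=33 <69, l++
l=2 r=15: 1+38=39 <69, l++
l=3 r=15: 2+38=40 <69, l++
l=4 r=15: 11+38=49 <69, l++
l=5 r=15: 13+38=51 <69, l++
l=6 r=15: 15+38=53 <69, l++
l=7 r=15: 26+38=64 <69, l++
l=8 r=15: 27+38=65 <69, l++
l=9 r=15: 28+38=66 <69, l++
l=10 r=15: 29+38=67 <69, l++
l=11 r=15: 32+38=70 >69, r--
l=11 r=14: 32+37=69, found

12 moves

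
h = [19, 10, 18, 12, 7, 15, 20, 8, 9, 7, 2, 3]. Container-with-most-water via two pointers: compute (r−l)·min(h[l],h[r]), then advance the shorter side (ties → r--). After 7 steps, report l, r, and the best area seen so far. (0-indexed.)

l=2, r=6, best area=114

l=0 r=11: min(19,3)*11=33 best=33 *, r--
l=0 r=10: min(19,2)*10=20 best=33, r--
l=0 r=9: min(19,7)*9=63 best=63 *, r--
l=0 r=8: min(19,9)*8=72 best=72 *, r--
l=0 r=7: min(19,8)*7=56 best=72, r--
l=0 r=6: min(19,20)*6=114 best=114 *, l++
l=1 r=6: min(10,20)*5=50 best=114, l++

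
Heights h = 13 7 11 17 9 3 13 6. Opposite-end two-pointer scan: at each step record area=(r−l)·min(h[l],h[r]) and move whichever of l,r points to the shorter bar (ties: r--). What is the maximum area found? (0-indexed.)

l=0 r=7: min(13,6)*7=42 best=42 *, r--
l=0 r=6: min(13,13)*6=78 best=78 *, r--
l=0 r=5: min(13,3)*5=15 best=78, r--
l=0 r=4: min(13,9)*4=36 best=78, r--
l=0 r=3: min(13,17)*3=39 best=78, l++
l=1 r=3: min(7,17)*2=14 best=78, l++
l=2 r=3: min(11,17)*1=11 best=78, l++

max area = 78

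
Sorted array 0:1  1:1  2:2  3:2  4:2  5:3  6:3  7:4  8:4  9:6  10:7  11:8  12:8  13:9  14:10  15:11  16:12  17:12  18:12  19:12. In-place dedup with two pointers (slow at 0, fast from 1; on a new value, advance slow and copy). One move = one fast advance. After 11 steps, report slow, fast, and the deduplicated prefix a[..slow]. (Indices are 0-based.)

(s=0,f=1) a[fast]=1=a[slow] dup → fast++
(s=0,f=2) a[fast]=2≠a[slow]=1 write a[1]=2 → slow++,fast++
(s=1,f=3) a[fast]=2=a[slow] dup → fast++
(s=1,f=4) a[fast]=2=a[slow] dup → fast++
(s=1,f=5) a[fast]=3≠a[slow]=2 write a[2]=3 → slow++,fast++
(s=2,f=6) a[fast]=3=a[slow] dup → fast++
(s=2,f=7) a[fast]=4≠a[slow]=3 write a[3]=4 → slow++,fast++
(s=3,f=8) a[fast]=4=a[slow] dup → fast++
(s=3,f=9) a[fast]=6≠a[slow]=4 write a[4]=6 → slow++,fast++
(s=4,f=10) a[fast]=7≠a[slow]=6 write a[5]=7 → slow++,fast++
(s=5,f=11) a[fast]=8≠a[slow]=7 write a[6]=8 → slow++,fast++

slow=6, fast=12, prefix=[1, 2, 3, 4, 6, 7, 8]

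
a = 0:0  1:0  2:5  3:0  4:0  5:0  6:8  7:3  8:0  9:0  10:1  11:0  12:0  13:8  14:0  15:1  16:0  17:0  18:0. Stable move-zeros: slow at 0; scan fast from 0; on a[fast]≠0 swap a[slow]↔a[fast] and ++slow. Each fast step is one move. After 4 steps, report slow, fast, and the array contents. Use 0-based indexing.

slow=1, fast=4, a=[5, 0, 0, 0, 0, 0, 8, 3, 0, 0, 1, 0, 0, 8, 0, 1, 0, 0, 0]

(s=0,f=0) a[fast]=0 → fast++
(s=0,f=1) a[fast]=0 → fast++
(s=0,f=2) a[fast]=5≠0 swap→a[0]=5 → slow++,fast++
(s=1,f=3) a[fast]=0 → fast++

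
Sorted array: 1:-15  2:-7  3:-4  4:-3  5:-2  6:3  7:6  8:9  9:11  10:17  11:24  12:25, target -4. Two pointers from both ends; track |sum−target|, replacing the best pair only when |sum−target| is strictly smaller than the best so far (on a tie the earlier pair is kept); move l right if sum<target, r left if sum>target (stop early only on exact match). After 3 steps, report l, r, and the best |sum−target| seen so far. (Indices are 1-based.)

[1,12] -15+25=10 d=14 * → r--
[1,11] -15+24=9 d=13 * → r--
[1,10] -15+17=2 d=6 * → r--

l=1, r=9, best |Δ|=6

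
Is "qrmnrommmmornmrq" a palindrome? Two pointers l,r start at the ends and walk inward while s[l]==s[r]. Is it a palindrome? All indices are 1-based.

l=1 r=16: 'q'=='q', l++,r--
l=2 r=15: 'r'=='r', l++,r--
l=3 r=14: 'm'=='m', l++,r--
l=4 r=13: 'n'=='n', l++,r--
l=5 r=12: 'r'=='r', l++,r--
l=6 r=11: 'o'=='o', l++,r--
l=7 r=10: 'm'=='m', l++,r--
l=8 r=9: 'm'=='m', l++,r--

palindrome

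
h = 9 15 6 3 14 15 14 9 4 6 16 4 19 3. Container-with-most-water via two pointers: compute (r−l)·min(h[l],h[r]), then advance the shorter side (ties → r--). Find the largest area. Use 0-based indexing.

max area = 165

l=0 r=13: min(9,3)*13=39 best=39 *, r--
l=0 r=12: min(9,19)*12=108 best=108 *, l++
l=1 r=12: min(15,19)*11=165 best=165 *, l++
l=2 r=12: min(6,19)*10=60 best=165, l++
l=3 r=12: min(3,19)*9=27 best=165, l++
l=4 r=12: min(14,19)*8=112 best=165, l++
l=5 r=12: min(15,19)*7=105 best=165, l++
l=6 r=12: min(14,19)*6=84 best=165, l++
l=7 r=12: min(9,19)*5=45 best=165, l++
l=8 r=12: min(4,19)*4=16 best=165, l++
l=9 r=12: min(6,19)*3=18 best=165, l++
l=10 r=12: min(16,19)*2=32 best=165, l++
l=11 r=12: min(4,19)*1=4 best=165, l++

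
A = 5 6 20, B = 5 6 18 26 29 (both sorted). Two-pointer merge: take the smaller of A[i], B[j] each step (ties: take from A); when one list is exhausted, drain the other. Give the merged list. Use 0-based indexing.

[5, 5, 6, 6, 18, 20, 26, 29]

[i=0,j=0] A[i]=5<=B[j]=5 take 5 → i++
[i=1,j=0] A[i]=6>B[j]=5 take 5 → j++
[i=1,j=1] A[i]=6<=B[j]=6 take 6 → i++
[i=2,j=1] A[i]=20>B[j]=6 take 6 → j++
[i=2,j=2] A[i]=20>B[j]=18 take 18 → j++
[i=2,j=3] A[i]=20<=B[j]=26 take 20 → i++
[i=3,j=3] A done, take B[j]=26 → j++
[i=3,j=4] A done, take B[j]=29 → j++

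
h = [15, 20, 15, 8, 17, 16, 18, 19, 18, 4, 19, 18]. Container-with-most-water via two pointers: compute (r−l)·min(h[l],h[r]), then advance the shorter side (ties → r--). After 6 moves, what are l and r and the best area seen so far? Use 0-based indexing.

l=1, r=6, best area=180

[0,11] min(15,18)*11=165 best=165 * → l++
[1,11] min(20,18)*10=180 best=180 * → r--
[1,10] min(20,19)*9=171 best=180 → r--
[1,9] min(20,4)*8=32 best=180 → r--
[1,8] min(20,18)*7=126 best=180 → r--
[1,7] min(20,19)*6=114 best=180 → r--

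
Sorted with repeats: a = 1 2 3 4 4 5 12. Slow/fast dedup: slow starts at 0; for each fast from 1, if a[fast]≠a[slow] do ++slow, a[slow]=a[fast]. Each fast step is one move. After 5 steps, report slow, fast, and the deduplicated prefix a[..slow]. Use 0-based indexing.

slow=4, fast=6, prefix=[1, 2, 3, 4, 5]

slow=0 fast=1: a[fast]=2≠a[slow]=1 write a[1]=2, slow++,fast++
slow=1 fast=2: a[fast]=3≠a[slow]=2 write a[2]=3, slow++,fast++
slow=2 fast=3: a[fast]=4≠a[slow]=3 write a[3]=4, slow++,fast++
slow=3 fast=4: a[fast]=4=a[slow] dup, fast++
slow=3 fast=5: a[fast]=5≠a[slow]=4 write a[4]=5, slow++,fast++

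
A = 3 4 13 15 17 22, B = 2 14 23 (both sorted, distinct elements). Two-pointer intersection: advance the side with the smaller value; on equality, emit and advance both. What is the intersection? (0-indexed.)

intersection = []

i=0 j=0: 3>2, j++
i=0 j=1: 3<14, i++
i=1 j=1: 4<14, i++
i=2 j=1: 13<14, i++
i=3 j=1: 15>14, j++
i=3 j=2: 15<23, i++
i=4 j=2: 17<23, i++
i=5 j=2: 22<23, i++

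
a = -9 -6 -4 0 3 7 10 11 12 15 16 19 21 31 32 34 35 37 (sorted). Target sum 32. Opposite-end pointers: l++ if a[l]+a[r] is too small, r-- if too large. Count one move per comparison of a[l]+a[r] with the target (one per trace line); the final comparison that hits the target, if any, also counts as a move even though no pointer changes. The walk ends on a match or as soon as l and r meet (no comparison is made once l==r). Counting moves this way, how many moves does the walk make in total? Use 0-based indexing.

7 moves

[0,17] -9+37=28 <32 → l++
[1,17] -6+37=31 <32 → l++
[2,17] -4+37=33 >32 → r--
[2,16] -4+35=31 <32 → l++
[3,16] 0+35=35 >32 → r--
[3,15] 0+34=34 >32 → r--
[3,14] 0+32=32 → found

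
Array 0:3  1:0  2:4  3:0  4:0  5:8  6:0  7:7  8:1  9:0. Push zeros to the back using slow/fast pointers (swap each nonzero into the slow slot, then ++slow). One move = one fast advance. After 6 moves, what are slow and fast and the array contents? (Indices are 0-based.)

(s=0,f=0) a[fast]=3≠0 swap→a[0]=3 → slow++,fast++
(s=1,f=1) a[fast]=0 → fast++
(s=1,f=2) a[fast]=4≠0 swap→a[1]=4 → slow++,fast++
(s=2,f=3) a[fast]=0 → fast++
(s=2,f=4) a[fast]=0 → fast++
(s=2,f=5) a[fast]=8≠0 swap→a[2]=8 → slow++,fast++

slow=3, fast=6, a=[3, 4, 8, 0, 0, 0, 0, 7, 1, 0]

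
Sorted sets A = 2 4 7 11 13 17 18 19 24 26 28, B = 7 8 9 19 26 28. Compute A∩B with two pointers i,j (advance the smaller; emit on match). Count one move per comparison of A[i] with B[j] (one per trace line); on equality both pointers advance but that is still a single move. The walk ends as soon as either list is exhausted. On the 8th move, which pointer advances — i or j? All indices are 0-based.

i=0 j=0: 2<7, i++
i=1 j=0: 4<7, i++
i=2 j=0: 7==7 emit, i++,j++
i=3 j=1: 11>8, j++
i=3 j=2: 11>9, j++
i=3 j=3: 11<19, i++
i=4 j=3: 13<19, i++
i=5 j=3: 17<19, i++

i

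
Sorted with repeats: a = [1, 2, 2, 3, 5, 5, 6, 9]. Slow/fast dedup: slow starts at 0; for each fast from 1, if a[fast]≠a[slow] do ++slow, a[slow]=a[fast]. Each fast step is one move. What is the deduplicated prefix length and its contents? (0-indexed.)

length 6; prefix = [1, 2, 3, 5, 6, 9]

(s=0,f=1) a[fast]=2≠a[slow]=1 write a[1]=2 → slow++,fast++
(s=1,f=2) a[fast]=2=a[slow] dup → fast++
(s=1,f=3) a[fast]=3≠a[slow]=2 write a[2]=3 → slow++,fast++
(s=2,f=4) a[fast]=5≠a[slow]=3 write a[3]=5 → slow++,fast++
(s=3,f=5) a[fast]=5=a[slow] dup → fast++
(s=3,f=6) a[fast]=6≠a[slow]=5 write a[4]=6 → slow++,fast++
(s=4,f=7) a[fast]=9≠a[slow]=6 write a[5]=9 → slow++,fast++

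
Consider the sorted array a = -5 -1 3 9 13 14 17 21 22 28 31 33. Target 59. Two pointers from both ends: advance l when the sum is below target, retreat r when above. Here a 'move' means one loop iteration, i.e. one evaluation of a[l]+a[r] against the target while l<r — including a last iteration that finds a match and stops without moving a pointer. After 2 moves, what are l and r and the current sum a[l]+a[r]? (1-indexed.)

l=3, r=12, sum=36

l=1 r=12: -5+33=28 <59, l++
l=2 r=12: -1+33=32 <59, l++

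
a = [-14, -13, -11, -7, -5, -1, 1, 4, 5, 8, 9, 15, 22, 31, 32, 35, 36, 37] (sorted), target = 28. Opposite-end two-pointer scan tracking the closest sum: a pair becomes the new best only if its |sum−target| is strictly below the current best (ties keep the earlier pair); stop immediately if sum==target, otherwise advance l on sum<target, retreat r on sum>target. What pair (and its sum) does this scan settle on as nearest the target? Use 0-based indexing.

pair (-7, 35) with sum 28 (|Δ|=0)

l=0 r=17: -14+37=23 d=5 *, l++
l=1 r=17: -13+37=24 d=4 *, l++
l=2 r=17: -11+37=26 d=2 *, l++
l=3 r=17: -7+37=30 d=2, r--
l=3 r=16: -7+36=29 d=1 *, r--
l=3 r=15: -7+35=28 d=0 *, stop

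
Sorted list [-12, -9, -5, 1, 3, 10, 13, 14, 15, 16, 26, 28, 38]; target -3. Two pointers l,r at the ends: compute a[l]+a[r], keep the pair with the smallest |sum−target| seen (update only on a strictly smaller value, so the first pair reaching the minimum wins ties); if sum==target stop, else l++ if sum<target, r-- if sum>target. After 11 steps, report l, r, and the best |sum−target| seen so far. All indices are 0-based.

l=2, r=3, best |Δ|=1

[0,12] -12+38=26 d=29 * → r--
[0,11] -12+28=16 d=19 * → r--
[0,10] -12+26=14 d=17 * → r--
[0,9] -12+16=4 d=7 * → r--
[0,8] -12+15=3 d=6 * → r--
[0,7] -12+14=2 d=5 * → r--
[0,6] -12+13=1 d=4 * → r--
[0,5] -12+10=-2 d=1 * → r--
[0,4] -12+3=-9 d=6 → l++
[1,4] -9+3=-6 d=3 → l++
[2,4] -5+3=-2 d=1 → r--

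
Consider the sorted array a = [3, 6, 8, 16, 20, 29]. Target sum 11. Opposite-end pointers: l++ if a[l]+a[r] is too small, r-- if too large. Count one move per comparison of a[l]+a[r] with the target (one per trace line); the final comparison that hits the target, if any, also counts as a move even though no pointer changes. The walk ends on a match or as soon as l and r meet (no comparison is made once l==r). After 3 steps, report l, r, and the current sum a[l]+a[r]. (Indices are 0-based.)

l=0, r=2, sum=11

[0,5] 3+29=32 >11 → r--
[0,4] 3+20=23 >11 → r--
[0,3] 3+16=19 >11 → r--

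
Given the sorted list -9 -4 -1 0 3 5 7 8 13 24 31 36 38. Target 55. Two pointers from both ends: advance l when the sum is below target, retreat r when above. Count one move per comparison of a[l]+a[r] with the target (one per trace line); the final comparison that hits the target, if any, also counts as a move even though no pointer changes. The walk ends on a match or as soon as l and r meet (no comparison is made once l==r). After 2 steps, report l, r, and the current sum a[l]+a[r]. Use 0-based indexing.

l=2, r=12, sum=37

[0,12] -9+38=29 <55 → l++
[1,12] -4+38=34 <55 → l++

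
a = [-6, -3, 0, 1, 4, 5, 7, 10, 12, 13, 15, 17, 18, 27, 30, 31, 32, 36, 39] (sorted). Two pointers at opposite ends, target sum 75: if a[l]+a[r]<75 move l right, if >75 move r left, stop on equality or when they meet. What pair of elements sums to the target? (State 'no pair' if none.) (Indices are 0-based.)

(36, 39)

l=0 r=18: -6+39=33 <75, l++
l=1 r=18: -3+39=36 <75, l++
l=2 r=18: 0+39=39 <75, l++
l=3 r=18: 1+39=40 <75, l++
l=4 r=18: 4+39=43 <75, l++
l=5 r=18: 5+39=44 <75, l++
l=6 r=18: 7+39=46 <75, l++
l=7 r=18: 10+39=49 <75, l++
l=8 r=18: 12+39=51 <75, l++
l=9 r=18: 13+39=52 <75, l++
l=10 r=18: 15+39=54 <75, l++
l=11 r=18: 17+39=56 <75, l++
l=12 r=18: 18+39=57 <75, l++
l=13 r=18: 27+39=66 <75, l++
l=14 r=18: 30+39=69 <75, l++
l=15 r=18: 31+39=70 <75, l++
l=16 r=18: 32+39=71 <75, l++
l=17 r=18: 36+39=75, found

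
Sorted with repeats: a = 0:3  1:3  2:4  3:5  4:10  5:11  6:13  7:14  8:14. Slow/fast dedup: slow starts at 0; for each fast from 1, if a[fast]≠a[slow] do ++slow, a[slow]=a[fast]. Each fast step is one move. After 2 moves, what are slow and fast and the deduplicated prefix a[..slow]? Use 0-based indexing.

slow=1, fast=3, prefix=[3, 4]

(s=0,f=1) a[fast]=3=a[slow] dup → fast++
(s=0,f=2) a[fast]=4≠a[slow]=3 write a[1]=4 → slow++,fast++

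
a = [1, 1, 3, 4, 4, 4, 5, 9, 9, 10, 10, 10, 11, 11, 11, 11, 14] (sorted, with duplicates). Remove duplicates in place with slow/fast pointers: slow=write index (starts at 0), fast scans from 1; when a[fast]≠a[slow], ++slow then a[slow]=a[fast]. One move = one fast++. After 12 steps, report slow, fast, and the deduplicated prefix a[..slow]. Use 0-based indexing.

slow=6, fast=13, prefix=[1, 3, 4, 5, 9, 10, 11]

(s=0,f=1) a[fast]=1=a[slow] dup → fast++
(s=0,f=2) a[fast]=3≠a[slow]=1 write a[1]=3 → slow++,fast++
(s=1,f=3) a[fast]=4≠a[slow]=3 write a[2]=4 → slow++,fast++
(s=2,f=4) a[fast]=4=a[slow] dup → fast++
(s=2,f=5) a[fast]=4=a[slow] dup → fast++
(s=2,f=6) a[fast]=5≠a[slow]=4 write a[3]=5 → slow++,fast++
(s=3,f=7) a[fast]=9≠a[slow]=5 write a[4]=9 → slow++,fast++
(s=4,f=8) a[fast]=9=a[slow] dup → fast++
(s=4,f=9) a[fast]=10≠a[slow]=9 write a[5]=10 → slow++,fast++
(s=5,f=10) a[fast]=10=a[slow] dup → fast++
(s=5,f=11) a[fast]=10=a[slow] dup → fast++
(s=5,f=12) a[fast]=11≠a[slow]=10 write a[6]=11 → slow++,fast++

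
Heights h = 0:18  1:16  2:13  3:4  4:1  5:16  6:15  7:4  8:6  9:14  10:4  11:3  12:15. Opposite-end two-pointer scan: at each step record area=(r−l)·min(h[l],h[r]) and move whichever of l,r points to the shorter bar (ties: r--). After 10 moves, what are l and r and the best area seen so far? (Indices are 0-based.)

l=0, r=2, best area=180

l=0 r=12: min(18,15)*12=180 best=180 *, r--
l=0 r=11: min(18,3)*11=33 best=180, r--
l=0 r=10: min(18,4)*10=40 best=180, r--
l=0 r=9: min(18,14)*9=126 best=180, r--
l=0 r=8: min(18,6)*8=48 best=180, r--
l=0 r=7: min(18,4)*7=28 best=180, r--
l=0 r=6: min(18,15)*6=90 best=180, r--
l=0 r=5: min(18,16)*5=80 best=180, r--
l=0 r=4: min(18,1)*4=4 best=180, r--
l=0 r=3: min(18,4)*3=12 best=180, r--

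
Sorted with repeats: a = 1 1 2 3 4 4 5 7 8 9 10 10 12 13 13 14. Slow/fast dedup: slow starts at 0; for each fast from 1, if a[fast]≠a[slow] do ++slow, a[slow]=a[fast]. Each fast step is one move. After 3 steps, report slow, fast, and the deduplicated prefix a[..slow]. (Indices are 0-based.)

slow=0 fast=1: a[fast]=1=a[slow] dup, fast++
slow=0 fast=2: a[fast]=2≠a[slow]=1 write a[1]=2, slow++,fast++
slow=1 fast=3: a[fast]=3≠a[slow]=2 write a[2]=3, slow++,fast++

slow=2, fast=4, prefix=[1, 2, 3]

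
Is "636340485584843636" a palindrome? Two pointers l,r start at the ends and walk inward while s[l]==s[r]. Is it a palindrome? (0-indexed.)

not a palindrome (mismatch at 5,12)

[0,17] '6'=='6' → l++,r--
[1,16] '3'=='3' → l++,r--
[2,15] '6'=='6' → l++,r--
[3,14] '3'=='3' → l++,r--
[4,13] '4'=='4' → l++,r--
[5,12] '0'!='8' → stop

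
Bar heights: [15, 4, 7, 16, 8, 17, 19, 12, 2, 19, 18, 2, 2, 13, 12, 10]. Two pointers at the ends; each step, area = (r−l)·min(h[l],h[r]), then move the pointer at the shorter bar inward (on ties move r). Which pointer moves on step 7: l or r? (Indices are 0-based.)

[0,15] min(15,10)*15=150 best=150 * → r--
[0,14] min(15,12)*14=168 best=168 * → r--
[0,13] min(15,13)*13=169 best=169 * → r--
[0,12] min(15,2)*12=24 best=169 → r--
[0,11] min(15,2)*11=22 best=169 → r--
[0,10] min(15,18)*10=150 best=169 → l++
[1,10] min(4,18)*9=36 best=169 → l++

l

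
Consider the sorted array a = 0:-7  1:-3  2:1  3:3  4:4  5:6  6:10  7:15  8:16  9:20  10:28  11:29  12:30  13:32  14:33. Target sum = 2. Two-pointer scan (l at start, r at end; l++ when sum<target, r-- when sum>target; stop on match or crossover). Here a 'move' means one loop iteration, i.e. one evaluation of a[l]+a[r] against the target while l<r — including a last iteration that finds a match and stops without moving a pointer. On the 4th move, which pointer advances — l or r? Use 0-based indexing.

[0,14] -7+33=26 >2 → r--
[0,13] -7+32=25 >2 → r--
[0,12] -7+30=23 >2 → r--
[0,11] -7+29=22 >2 → r--

r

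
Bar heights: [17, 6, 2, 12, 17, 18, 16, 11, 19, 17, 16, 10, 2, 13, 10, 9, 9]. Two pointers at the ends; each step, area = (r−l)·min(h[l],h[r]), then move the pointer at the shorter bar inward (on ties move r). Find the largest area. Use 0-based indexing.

max area = 169

[0,16] min(17,9)*16=144 best=144 * → r--
[0,15] min(17,9)*15=135 best=144 → r--
[0,14] min(17,10)*14=140 best=144 → r--
[0,13] min(17,13)*13=169 best=169 * → r--
[0,12] min(17,2)*12=24 best=169 → r--
[0,11] min(17,10)*11=110 best=169 → r--
[0,10] min(17,16)*10=160 best=169 → r--
[0,9] min(17,17)*9=153 best=169 → r--
[0,8] min(17,19)*8=136 best=169 → l++
[1,8] min(6,19)*7=42 best=169 → l++
[2,8] min(2,19)*6=12 best=169 → l++
[3,8] min(12,19)*5=60 best=169 → l++
[4,8] min(17,19)*4=68 best=169 → l++
[5,8] min(18,19)*3=54 best=169 → l++
[6,8] min(16,19)*2=32 best=169 → l++
[7,8] min(11,19)*1=11 best=169 → l++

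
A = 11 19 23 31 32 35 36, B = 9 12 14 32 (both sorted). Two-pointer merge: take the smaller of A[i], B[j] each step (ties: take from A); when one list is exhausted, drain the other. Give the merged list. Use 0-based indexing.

i=0 j=0: A[i]=11>B[j]=9 take 9, j++
i=0 j=1: A[i]=11<=B[j]=12 take 11, i++
i=1 j=1: A[i]=19>B[j]=12 take 12, j++
i=1 j=2: A[i]=19>B[j]=14 take 14, j++
i=1 j=3: A[i]=19<=B[j]=32 take 19, i++
i=2 j=3: A[i]=23<=B[j]=32 take 23, i++
i=3 j=3: A[i]=31<=B[j]=32 take 31, i++
i=4 j=3: A[i]=32<=B[j]=32 take 32, i++
i=5 j=3: A[i]=35>B[j]=32 take 32, j++
i=5 j=4: B done, take A[i]=35, i++
i=6 j=4: B done, take A[i]=36, i++

[9, 11, 12, 14, 19, 23, 31, 32, 32, 35, 36]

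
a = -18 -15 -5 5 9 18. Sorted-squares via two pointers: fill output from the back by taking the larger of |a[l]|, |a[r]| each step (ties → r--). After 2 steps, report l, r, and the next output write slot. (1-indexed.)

[1,6] |-18|<=|18| out[6]=324 → r--
[1,5] |-18|>|9| out[5]=324 → l++

l=2, r=5, next write slot=4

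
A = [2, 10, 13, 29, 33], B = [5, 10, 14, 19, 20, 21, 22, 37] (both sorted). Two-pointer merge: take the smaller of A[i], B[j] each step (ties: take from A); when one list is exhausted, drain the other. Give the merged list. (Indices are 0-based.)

i=0 j=0: A[i]=2<=B[j]=5 take 2, i++
i=1 j=0: A[i]=10>B[j]=5 take 5, j++
i=1 j=1: A[i]=10<=B[j]=10 take 10, i++
i=2 j=1: A[i]=13>B[j]=10 take 10, j++
i=2 j=2: A[i]=13<=B[j]=14 take 13, i++
i=3 j=2: A[i]=29>B[j]=14 take 14, j++
i=3 j=3: A[i]=29>B[j]=19 take 19, j++
i=3 j=4: A[i]=29>B[j]=20 take 20, j++
i=3 j=5: A[i]=29>B[j]=21 take 21, j++
i=3 j=6: A[i]=29>B[j]=22 take 22, j++
i=3 j=7: A[i]=29<=B[j]=37 take 29, i++
i=4 j=7: A[i]=33<=B[j]=37 take 33, i++
i=5 j=7: A done, take B[j]=37, j++

[2, 5, 10, 10, 13, 14, 19, 20, 21, 22, 29, 33, 37]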